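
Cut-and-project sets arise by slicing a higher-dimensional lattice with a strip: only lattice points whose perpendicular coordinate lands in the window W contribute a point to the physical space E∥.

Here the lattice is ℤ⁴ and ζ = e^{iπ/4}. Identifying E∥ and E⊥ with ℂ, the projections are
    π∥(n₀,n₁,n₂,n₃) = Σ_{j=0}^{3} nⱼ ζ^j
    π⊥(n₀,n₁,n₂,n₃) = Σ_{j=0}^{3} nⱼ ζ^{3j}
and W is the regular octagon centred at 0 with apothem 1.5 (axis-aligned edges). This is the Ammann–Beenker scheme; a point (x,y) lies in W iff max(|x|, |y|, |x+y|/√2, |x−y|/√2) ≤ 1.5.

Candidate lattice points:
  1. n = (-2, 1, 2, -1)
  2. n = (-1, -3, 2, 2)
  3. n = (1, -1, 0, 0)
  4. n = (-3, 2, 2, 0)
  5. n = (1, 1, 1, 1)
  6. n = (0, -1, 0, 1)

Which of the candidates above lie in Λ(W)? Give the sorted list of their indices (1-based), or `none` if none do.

5, 6

Internal map: ζ^{3j} for j=0..3 gives (1,0), (−√2/2,√2/2), (0,−1), (√2/2,√2/2).
#1 (-2, 1, 2, -1): internal (-3.4142, -2.0000); octagon support 3.8284 vs apothem 1.5 → ∉ W
#2 (-1, -3, 2, 2): internal (2.5355, -2.7071); octagon support 3.7071 vs apothem 1.5 → ∉ W
#3 (1, -1, 0, 0): internal (1.7071, -0.7071); octagon support 1.7071 vs apothem 1.5 → ∉ W
#4 (-3, 2, 2, 0): internal (-4.4142, -0.5858); octagon support 4.4142 vs apothem 1.5 → ∉ W
#5 (1, 1, 1, 1): internal (1.0000, 0.4142); octagon support 1.0000 vs apothem 1.5 → ∈ W
#6 (0, -1, 0, 1): internal (1.4142, 0.0000); octagon support 1.4142 vs apothem 1.5 → ∈ W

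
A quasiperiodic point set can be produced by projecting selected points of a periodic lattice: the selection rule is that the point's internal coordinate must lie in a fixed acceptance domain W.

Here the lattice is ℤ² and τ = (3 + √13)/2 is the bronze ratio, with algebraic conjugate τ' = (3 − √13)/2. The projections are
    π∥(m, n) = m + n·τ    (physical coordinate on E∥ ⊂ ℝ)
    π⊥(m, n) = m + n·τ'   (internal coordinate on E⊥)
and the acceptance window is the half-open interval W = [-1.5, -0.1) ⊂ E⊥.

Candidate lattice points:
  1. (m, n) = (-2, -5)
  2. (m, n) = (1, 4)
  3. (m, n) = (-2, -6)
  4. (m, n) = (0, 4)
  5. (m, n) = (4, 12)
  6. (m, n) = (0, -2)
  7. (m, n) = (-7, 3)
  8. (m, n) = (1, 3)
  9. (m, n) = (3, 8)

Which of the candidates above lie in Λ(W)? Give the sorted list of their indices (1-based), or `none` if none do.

1, 2, 3, 4

τ' = (3−√13)/2 ≈ -0.302776.
#1 (-2,-5): internal coord -2 + (-5)·τ' = -0.486122; -0.486122 ∈ [-1.5, -0.1) → IN Λ
#2 (1,4): internal coord 1 + (4)·τ' = -0.211103; -0.211103 ∈ [-1.5, -0.1) → IN Λ
#3 (-2,-6): internal coord -2 + (-6)·τ' = -0.183346; -0.183346 ∈ [-1.5, -0.1) → IN Λ
#4 (0,4): internal coord 0 + (4)·τ' = -1.211103; -1.211103 ∈ [-1.5, -0.1) → IN Λ
#5 (4,12): internal coord 4 + (12)·τ' = +0.366692; +0.366692 ∉ [-1.5, -0.1) → out
#6 (0,-2): internal coord 0 + (-2)·τ' = +0.605551; +0.605551 ∉ [-1.5, -0.1) → out
#7 (-7,3): internal coord -7 + (3)·τ' = -7.908327; -7.908327 ∉ [-1.5, -0.1) → out
#8 (1,3): internal coord 1 + (3)·τ' = +0.091673; +0.091673 ∉ [-1.5, -0.1) → out
#9 (3,8): internal coord 3 + (8)·τ' = +0.577795; +0.577795 ∉ [-1.5, -0.1) → out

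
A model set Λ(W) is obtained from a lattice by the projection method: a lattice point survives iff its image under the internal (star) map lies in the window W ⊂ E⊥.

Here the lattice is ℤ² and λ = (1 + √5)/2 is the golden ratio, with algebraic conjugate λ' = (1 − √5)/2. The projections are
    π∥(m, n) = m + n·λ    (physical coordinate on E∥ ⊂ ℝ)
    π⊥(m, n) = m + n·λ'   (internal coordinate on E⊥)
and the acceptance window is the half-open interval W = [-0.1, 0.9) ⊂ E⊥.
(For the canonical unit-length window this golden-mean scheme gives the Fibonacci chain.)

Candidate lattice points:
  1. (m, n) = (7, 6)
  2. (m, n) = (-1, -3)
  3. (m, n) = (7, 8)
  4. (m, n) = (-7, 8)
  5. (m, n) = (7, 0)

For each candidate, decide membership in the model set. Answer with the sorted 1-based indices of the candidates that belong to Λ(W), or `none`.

λ' = (1−√5)/2 ≈ -0.6180.
[1] lift (7,6): star map gives 3.2918; window check -0.1 ≤ 3.2918 < 0.9 is false → out
[2] lift (-1,-3): star map gives 0.8541; window check -0.1 ≤ 0.8541 < 0.9 is true → IN Λ
[3] lift (7,8): star map gives 2.0557; window check -0.1 ≤ 2.0557 < 0.9 is false → out
[4] lift (-7,8): star map gives -11.9443; window check -0.1 ≤ -11.9443 < 0.9 is false → out
[5] lift (7,0): star map gives 7.0000; window check -0.1 ≤ 7.0000 < 0.9 is false → out

2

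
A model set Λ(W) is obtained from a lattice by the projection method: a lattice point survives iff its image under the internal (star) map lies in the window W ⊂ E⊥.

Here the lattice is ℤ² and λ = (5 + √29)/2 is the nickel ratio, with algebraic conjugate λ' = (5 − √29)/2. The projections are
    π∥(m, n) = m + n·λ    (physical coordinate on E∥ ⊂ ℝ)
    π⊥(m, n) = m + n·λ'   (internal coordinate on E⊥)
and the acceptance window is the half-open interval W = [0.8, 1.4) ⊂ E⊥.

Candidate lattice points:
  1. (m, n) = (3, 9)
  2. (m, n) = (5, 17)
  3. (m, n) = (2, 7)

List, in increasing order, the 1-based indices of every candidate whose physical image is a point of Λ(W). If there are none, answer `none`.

1

Numerically λ ≈ 5.19258 and λ' = −1/λ ≈ -0.19258.
candidate 1: (m,n)=(3,9) → π∥ = 3+9·λ ≈ 49.73324, π⊥ = 3+9·λ' ≈ 1.26676 ∈ [0.8, 1.4) ⇒ IN Λ
candidate 2: (m,n)=(5,17) → π∥ = 5+17·λ ≈ 93.27390, π⊥ = 5+17·λ' ≈ 1.72610 ∉ [0.8, 1.4) ⇒ out
candidate 3: (m,n)=(2,7) → π∥ = 2+7·λ ≈ 38.34808, π⊥ = 2+7·λ' ≈ 0.65192 ∉ [0.8, 1.4) ⇒ out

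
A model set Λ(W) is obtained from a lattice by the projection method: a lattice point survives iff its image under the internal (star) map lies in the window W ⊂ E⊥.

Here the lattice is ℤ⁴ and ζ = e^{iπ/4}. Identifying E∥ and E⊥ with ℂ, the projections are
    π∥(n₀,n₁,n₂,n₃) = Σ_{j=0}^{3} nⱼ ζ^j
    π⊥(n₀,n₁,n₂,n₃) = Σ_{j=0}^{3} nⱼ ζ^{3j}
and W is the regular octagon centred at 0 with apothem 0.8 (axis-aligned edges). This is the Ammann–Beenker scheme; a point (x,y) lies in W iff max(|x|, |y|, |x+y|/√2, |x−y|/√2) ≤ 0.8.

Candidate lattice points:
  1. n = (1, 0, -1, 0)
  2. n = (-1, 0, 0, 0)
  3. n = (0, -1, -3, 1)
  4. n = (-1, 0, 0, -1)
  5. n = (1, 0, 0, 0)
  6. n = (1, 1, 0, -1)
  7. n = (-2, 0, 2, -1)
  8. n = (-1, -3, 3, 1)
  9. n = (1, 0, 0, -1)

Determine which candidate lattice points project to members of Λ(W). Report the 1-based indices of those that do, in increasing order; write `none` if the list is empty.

With ζ = e^{iπ/4} the internal vectors are ζ^0,ζ^3,ζ^6,ζ^9.
#1 (1, 0, -1, 0): internal (1.0000, 1.0000); octagon support 1.4142 vs apothem 0.8 → ∉ W
#2 (-1, 0, 0, 0): internal (-1.0000, 0.0000); octagon support 1.0000 vs apothem 0.8 → ∉ W
#3 (0, -1, -3, 1): internal (1.4142, 3.0000); octagon support 3.1213 vs apothem 0.8 → ∉ W
#4 (-1, 0, 0, -1): internal (-1.7071, -0.7071); octagon support 1.7071 vs apothem 0.8 → ∉ W
#5 (1, 0, 0, 0): internal (1.0000, 0.0000); octagon support 1.0000 vs apothem 0.8 → ∉ W
#6 (1, 1, 0, -1): internal (-0.4142, 0.0000); octagon support 0.4142 vs apothem 0.8 → ∈ W
#7 (-2, 0, 2, -1): internal (-2.7071, -2.7071); octagon support 3.8284 vs apothem 0.8 → ∉ W
#8 (-1, -3, 3, 1): internal (1.8284, -4.4142); octagon support 4.4142 vs apothem 0.8 → ∉ W
#9 (1, 0, 0, -1): internal (0.2929, -0.7071); octagon support 0.7071 vs apothem 0.8 → ∈ W

6, 9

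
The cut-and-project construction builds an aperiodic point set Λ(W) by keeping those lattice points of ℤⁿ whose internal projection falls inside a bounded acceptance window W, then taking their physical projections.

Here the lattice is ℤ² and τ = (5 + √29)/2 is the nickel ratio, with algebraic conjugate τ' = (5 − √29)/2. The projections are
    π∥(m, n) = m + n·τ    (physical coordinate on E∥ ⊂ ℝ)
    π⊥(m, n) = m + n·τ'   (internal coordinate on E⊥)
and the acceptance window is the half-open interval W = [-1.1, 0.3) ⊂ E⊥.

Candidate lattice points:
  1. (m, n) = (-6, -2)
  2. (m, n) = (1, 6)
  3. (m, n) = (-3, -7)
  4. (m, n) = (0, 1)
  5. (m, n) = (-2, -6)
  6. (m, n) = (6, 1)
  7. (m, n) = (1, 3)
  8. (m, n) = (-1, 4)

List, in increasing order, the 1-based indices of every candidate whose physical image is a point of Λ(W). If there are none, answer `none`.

Numerically τ ≈ 5.1926 and τ' = −1/τ ≈ -0.1926.
#1 (-6,-2): internal coord -6 + (-2)·τ' = -5.6148; -5.6148 ∉ [-1.1, 0.3) → out
#2 (1,6): internal coord 1 + (6)·τ' = -0.1555; -0.1555 ∈ [-1.1, 0.3) → IN Λ
#3 (-3,-7): internal coord -3 + (-7)·τ' = -1.6519; -1.6519 ∉ [-1.1, 0.3) → out
#4 (0,1): internal coord 0 + (1)·τ' = -0.1926; -0.1926 ∈ [-1.1, 0.3) → IN Λ
#5 (-2,-6): internal coord -2 + (-6)·τ' = -0.8445; -0.8445 ∈ [-1.1, 0.3) → IN Λ
#6 (6,1): internal coord 6 + (1)·τ' = +5.8074; +5.8074 ∉ [-1.1, 0.3) → out
#7 (1,3): internal coord 1 + (3)·τ' = +0.4223; +0.4223 ∉ [-1.1, 0.3) → out
#8 (-1,4): internal coord -1 + (4)·τ' = -1.7703; -1.7703 ∉ [-1.1, 0.3) → out

2, 4, 5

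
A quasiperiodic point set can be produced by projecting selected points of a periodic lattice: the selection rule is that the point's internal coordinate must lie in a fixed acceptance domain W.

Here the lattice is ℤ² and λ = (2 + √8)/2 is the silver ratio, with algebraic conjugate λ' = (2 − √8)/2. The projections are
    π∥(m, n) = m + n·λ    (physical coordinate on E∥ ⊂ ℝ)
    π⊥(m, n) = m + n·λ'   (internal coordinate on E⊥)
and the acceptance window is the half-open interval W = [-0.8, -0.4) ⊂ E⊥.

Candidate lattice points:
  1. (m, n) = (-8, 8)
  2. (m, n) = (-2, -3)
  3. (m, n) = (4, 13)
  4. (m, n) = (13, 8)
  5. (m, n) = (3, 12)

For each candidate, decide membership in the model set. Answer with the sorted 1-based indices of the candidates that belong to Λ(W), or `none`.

Numerically λ ≈ 2.4142 and λ' = −1/λ ≈ -0.4142.
[1] lift (-8,8): star map gives -11.3137; window check -0.8 ≤ -11.3137 < -0.4 is false → out
[2] lift (-2,-3): star map gives -0.7574; window check -0.8 ≤ -0.7574 < -0.4 is true → IN Λ
[3] lift (4,13): star map gives -1.3848; window check -0.8 ≤ -1.3848 < -0.4 is false → out
[4] lift (13,8): star map gives 9.6863; window check -0.8 ≤ 9.6863 < -0.4 is false → out
[5] lift (3,12): star map gives -1.9706; window check -0.8 ≤ -1.9706 < -0.4 is false → out

2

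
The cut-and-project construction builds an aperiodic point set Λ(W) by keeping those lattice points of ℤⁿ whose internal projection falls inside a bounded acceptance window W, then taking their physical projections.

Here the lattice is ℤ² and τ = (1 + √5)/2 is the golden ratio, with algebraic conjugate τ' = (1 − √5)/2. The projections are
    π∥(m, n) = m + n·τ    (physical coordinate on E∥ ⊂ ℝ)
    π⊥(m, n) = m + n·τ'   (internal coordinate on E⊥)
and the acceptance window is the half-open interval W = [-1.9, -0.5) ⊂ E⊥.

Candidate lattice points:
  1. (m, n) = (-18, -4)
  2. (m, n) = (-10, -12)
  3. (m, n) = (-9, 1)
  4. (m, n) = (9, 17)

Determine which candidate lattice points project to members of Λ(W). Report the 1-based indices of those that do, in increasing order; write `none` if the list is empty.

τ' = (1−√5)/2 ≈ -0.6180.
candidate 1: (m,n)=(-18,-4) → π∥ = -18-4·τ ≈ -24.4721, π⊥ = -18-4·τ' ≈ -15.5279 ∉ [-1.9, -0.5) ⇒ out
candidate 2: (m,n)=(-10,-12) → π∥ = -10-12·τ ≈ -29.4164, π⊥ = -10-12·τ' ≈ -2.5836 ∉ [-1.9, -0.5) ⇒ out
candidate 3: (m,n)=(-9,1) → π∥ = -9+1·τ ≈ -7.3820, π⊥ = -9+1·τ' ≈ -9.6180 ∉ [-1.9, -0.5) ⇒ out
candidate 4: (m,n)=(9,17) → π∥ = 9+17·τ ≈ 36.5066, π⊥ = 9+17·τ' ≈ -1.5066 ∈ [-1.9, -0.5) ⇒ IN Λ

4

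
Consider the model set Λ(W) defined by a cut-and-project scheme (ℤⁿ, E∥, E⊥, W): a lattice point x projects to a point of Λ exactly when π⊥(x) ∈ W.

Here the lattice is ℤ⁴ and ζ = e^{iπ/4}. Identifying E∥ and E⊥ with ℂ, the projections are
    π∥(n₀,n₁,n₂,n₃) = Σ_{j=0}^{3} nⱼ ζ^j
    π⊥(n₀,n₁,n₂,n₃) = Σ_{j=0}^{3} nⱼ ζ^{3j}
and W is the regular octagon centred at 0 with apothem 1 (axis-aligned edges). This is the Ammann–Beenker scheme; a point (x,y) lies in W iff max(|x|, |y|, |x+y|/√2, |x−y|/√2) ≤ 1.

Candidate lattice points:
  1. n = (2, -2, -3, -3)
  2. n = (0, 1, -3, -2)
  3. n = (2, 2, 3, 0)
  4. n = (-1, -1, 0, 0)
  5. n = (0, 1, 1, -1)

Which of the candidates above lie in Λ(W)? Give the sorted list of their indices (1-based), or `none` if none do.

π⊥(n) = n₀ + n₁ζ³ + n₂ζ⁶ + n₃ζ⁹ where ζ = e^{iπ/4}.
candidate 1: n = (2, -2, -3, -3) → π⊥ ≈ (+1.29289, -0.53553); max(|x|,|y|,|x±y|/√2) = 1.29289 > 1 ⇒ ∉ W
candidate 2: n = (0, 1, -3, -2) → π⊥ ≈ (-2.12132, +2.29289); max(|x|,|y|,|x±y|/√2) = 3.12132 > 1 ⇒ ∉ W
candidate 3: n = (2, 2, 3, 0) → π⊥ ≈ (+0.58579, -1.58579); max(|x|,|y|,|x±y|/√2) = 1.58579 > 1 ⇒ ∉ W
candidate 4: n = (-1, -1, 0, 0) → π⊥ ≈ (-0.29289, -0.70711); max(|x|,|y|,|x±y|/√2) = 0.70711 ≤ 1 ⇒ ∈ W
candidate 5: n = (0, 1, 1, -1) → π⊥ ≈ (-1.41421, -1.00000); max(|x|,|y|,|x±y|/√2) = 1.70711 > 1 ⇒ ∉ W

4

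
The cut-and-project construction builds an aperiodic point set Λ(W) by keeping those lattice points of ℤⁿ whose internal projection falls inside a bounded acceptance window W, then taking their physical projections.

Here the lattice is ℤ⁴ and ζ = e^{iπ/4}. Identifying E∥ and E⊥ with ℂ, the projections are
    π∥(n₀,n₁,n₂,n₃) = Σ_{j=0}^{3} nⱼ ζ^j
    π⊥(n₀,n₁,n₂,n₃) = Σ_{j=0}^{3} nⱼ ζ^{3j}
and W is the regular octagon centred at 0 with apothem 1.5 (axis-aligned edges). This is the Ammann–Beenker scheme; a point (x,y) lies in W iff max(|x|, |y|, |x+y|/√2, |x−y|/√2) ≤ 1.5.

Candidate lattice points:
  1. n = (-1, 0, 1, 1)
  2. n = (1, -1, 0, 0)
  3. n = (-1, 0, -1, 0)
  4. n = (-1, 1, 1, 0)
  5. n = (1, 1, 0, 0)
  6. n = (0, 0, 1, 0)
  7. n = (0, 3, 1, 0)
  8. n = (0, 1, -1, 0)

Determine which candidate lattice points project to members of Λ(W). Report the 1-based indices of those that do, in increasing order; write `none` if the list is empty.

1, 3, 5, 6

π⊥(n) = n₀ + n₁ζ³ + n₂ζ⁶ + n₃ζ⁹ where ζ = e^{iπ/4}.
candidate 1: n = (-1, 0, 1, 1) → π⊥ ≈ (-0.292893, -0.292893); max(|x|,|y|,|x±y|/√2) = 0.414214 ≤ 1.5 ⇒ ∈ W
candidate 2: n = (1, -1, 0, 0) → π⊥ ≈ (+1.707107, -0.707107); max(|x|,|y|,|x±y|/√2) = 1.707107 > 1.5 ⇒ ∉ W
candidate 3: n = (-1, 0, -1, 0) → π⊥ ≈ (-1.000000, +1.000000); max(|x|,|y|,|x±y|/√2) = 1.414214 ≤ 1.5 ⇒ ∈ W
candidate 4: n = (-1, 1, 1, 0) → π⊥ ≈ (-1.707107, -0.292893); max(|x|,|y|,|x±y|/√2) = 1.707107 > 1.5 ⇒ ∉ W
candidate 5: n = (1, 1, 0, 0) → π⊥ ≈ (+0.292893, +0.707107); max(|x|,|y|,|x±y|/√2) = 0.707107 ≤ 1.5 ⇒ ∈ W
candidate 6: n = (0, 0, 1, 0) → π⊥ ≈ (+0.000000, -1.000000); max(|x|,|y|,|x±y|/√2) = 1.000000 ≤ 1.5 ⇒ ∈ W
candidate 7: n = (0, 3, 1, 0) → π⊥ ≈ (-2.121320, +1.121320); max(|x|,|y|,|x±y|/√2) = 2.292893 > 1.5 ⇒ ∉ W
candidate 8: n = (0, 1, -1, 0) → π⊥ ≈ (-0.707107, +1.707107); max(|x|,|y|,|x±y|/√2) = 1.707107 > 1.5 ⇒ ∉ W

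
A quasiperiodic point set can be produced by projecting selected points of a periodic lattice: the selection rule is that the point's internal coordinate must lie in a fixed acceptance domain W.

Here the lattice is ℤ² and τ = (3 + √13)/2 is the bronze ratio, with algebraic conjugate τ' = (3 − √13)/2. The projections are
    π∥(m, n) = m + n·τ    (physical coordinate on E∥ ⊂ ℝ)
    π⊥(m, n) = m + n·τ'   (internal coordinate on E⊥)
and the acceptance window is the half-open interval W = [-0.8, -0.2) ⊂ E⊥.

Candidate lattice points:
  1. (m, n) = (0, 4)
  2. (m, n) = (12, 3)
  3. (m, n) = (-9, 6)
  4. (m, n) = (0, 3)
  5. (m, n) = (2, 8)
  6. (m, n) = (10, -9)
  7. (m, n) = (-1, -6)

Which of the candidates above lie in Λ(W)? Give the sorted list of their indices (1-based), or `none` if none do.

τ' = (3−√13)/2 ≈ -0.3028.
#1 (0,4): internal coord 0 + (4)·τ' = -1.2111; -1.2111 ∉ [-0.8, -0.2) → out
#2 (12,3): internal coord 12 + (3)·τ' = +11.0917; +11.0917 ∉ [-0.8, -0.2) → out
#3 (-9,6): internal coord -9 + (6)·τ' = -10.8167; -10.8167 ∉ [-0.8, -0.2) → out
#4 (0,3): internal coord 0 + (3)·τ' = -0.9083; -0.9083 ∉ [-0.8, -0.2) → out
#5 (2,8): internal coord 2 + (8)·τ' = -0.4222; -0.4222 ∈ [-0.8, -0.2) → IN Λ
#6 (10,-9): internal coord 10 + (-9)·τ' = +12.7250; +12.7250 ∉ [-0.8, -0.2) → out
#7 (-1,-6): internal coord -1 + (-6)·τ' = +0.8167; +0.8167 ∉ [-0.8, -0.2) → out

5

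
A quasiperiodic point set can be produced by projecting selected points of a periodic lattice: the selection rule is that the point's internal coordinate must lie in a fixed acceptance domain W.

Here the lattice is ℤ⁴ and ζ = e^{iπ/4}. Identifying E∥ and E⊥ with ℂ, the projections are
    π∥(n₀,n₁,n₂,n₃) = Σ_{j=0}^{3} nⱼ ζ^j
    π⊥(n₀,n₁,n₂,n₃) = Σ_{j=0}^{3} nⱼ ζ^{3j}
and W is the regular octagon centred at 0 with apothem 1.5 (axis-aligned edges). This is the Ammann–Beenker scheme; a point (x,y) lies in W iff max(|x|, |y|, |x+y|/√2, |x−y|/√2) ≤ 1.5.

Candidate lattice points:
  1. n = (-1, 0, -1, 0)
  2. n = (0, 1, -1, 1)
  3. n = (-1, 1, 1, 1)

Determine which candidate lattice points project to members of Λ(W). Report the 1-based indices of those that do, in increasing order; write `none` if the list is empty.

π⊥(n) = n₀ + n₁ζ³ + n₂ζ⁶ + n₃ζ⁹ where ζ = e^{iπ/4}.
#1 (-1, 0, -1, 0): internal (-1.000000, 1.000000); octagon support 1.414214 vs apothem 1.5 → ∈ W
#2 (0, 1, -1, 1): internal (0.000000, 2.414214); octagon support 2.414214 vs apothem 1.5 → ∉ W
#3 (-1, 1, 1, 1): internal (-1.000000, 0.414214); octagon support 1.000000 vs apothem 1.5 → ∈ W

1, 3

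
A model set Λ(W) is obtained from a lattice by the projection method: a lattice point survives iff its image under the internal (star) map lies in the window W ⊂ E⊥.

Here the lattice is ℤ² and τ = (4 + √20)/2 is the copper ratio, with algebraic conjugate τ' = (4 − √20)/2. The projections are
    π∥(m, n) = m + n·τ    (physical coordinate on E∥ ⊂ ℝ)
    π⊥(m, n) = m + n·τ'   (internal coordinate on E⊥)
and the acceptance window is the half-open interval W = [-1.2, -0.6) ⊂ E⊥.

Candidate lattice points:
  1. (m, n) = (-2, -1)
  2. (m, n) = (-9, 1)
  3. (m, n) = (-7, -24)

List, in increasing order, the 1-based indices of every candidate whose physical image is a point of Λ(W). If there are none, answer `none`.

τ' = (4−√20)/2 ≈ -0.2361.
candidate 1: (m,n)=(-2,-1) → π∥ = -2-1·τ ≈ -6.2361, π⊥ = -2-1·τ' ≈ -1.7639 ∉ [-1.2, -0.6) ⇒ out
candidate 2: (m,n)=(-9,1) → π∥ = -9+1·τ ≈ -4.7639, π⊥ = -9+1·τ' ≈ -9.2361 ∉ [-1.2, -0.6) ⇒ out
candidate 3: (m,n)=(-7,-24) → π∥ = -7-24·τ ≈ -108.6656, π⊥ = -7-24·τ' ≈ -1.3344 ∉ [-1.2, -0.6) ⇒ out

none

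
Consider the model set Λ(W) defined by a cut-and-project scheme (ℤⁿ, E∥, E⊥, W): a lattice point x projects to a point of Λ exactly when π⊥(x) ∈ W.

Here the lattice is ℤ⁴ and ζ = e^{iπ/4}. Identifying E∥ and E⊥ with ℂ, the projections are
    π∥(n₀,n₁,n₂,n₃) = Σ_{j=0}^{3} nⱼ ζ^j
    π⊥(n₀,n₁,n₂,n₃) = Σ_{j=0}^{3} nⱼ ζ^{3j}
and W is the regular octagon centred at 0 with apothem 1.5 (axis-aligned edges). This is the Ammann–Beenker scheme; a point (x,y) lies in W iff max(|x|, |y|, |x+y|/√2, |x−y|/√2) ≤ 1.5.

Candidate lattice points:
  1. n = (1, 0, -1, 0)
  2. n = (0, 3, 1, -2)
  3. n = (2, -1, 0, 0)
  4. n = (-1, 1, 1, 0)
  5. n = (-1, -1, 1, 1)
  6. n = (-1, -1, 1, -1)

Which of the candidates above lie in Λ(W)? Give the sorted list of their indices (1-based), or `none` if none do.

With ζ = e^{iπ/4} the internal vectors are ζ^0,ζ^3,ζ^6,ζ^9.
#1 (1, 0, -1, 0): internal (1.00000, 1.00000); octagon support 1.41421 vs apothem 1.5 → ∈ W
#2 (0, 3, 1, -2): internal (-3.53553, -0.29289); octagon support 3.53553 vs apothem 1.5 → ∉ W
#3 (2, -1, 0, 0): internal (2.70711, -0.70711); octagon support 2.70711 vs apothem 1.5 → ∉ W
#4 (-1, 1, 1, 0): internal (-1.70711, -0.29289); octagon support 1.70711 vs apothem 1.5 → ∉ W
#5 (-1, -1, 1, 1): internal (0.41421, -1.00000); octagon support 1.00000 vs apothem 1.5 → ∈ W
#6 (-1, -1, 1, -1): internal (-1.00000, -2.41421); octagon support 2.41421 vs apothem 1.5 → ∉ W

1, 5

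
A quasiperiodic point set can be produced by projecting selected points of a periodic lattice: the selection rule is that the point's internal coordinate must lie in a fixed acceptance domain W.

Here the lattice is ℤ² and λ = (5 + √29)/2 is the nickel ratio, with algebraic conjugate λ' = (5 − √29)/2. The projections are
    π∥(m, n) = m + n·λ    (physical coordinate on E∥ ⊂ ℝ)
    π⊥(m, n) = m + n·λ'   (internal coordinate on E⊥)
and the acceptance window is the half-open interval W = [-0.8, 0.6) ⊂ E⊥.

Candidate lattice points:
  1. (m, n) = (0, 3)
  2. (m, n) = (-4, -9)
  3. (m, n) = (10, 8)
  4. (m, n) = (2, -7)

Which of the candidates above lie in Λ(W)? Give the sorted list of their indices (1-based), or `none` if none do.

1

Numerically λ ≈ 5.192582 and λ' = −1/λ ≈ -0.192582.
#1 (0,3): internal coord 0 + (3)·λ' = -0.577747; -0.577747 ∈ [-0.8, 0.6) → IN Λ
#2 (-4,-9): internal coord -4 + (-9)·λ' = -2.266758; -2.266758 ∉ [-0.8, 0.6) → out
#3 (10,8): internal coord 10 + (8)·λ' = +8.459341; +8.459341 ∉ [-0.8, 0.6) → out
#4 (2,-7): internal coord 2 + (-7)·λ' = +3.348077; +3.348077 ∉ [-0.8, 0.6) → out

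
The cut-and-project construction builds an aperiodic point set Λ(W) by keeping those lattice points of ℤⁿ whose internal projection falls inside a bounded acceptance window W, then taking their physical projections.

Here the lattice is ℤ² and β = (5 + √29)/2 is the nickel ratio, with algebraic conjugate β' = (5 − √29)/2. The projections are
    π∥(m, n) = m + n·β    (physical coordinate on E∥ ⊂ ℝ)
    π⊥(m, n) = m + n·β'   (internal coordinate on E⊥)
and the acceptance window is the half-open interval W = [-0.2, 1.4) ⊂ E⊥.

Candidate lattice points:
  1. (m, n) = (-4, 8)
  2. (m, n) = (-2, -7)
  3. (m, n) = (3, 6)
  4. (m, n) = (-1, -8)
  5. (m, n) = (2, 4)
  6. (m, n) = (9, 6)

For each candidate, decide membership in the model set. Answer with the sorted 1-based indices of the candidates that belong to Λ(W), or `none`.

4, 5

Compute β' = (5−√29)/2 = -0.19258, so π⊥(m,n) = m -0.19258·n.
#1 (-4,8): internal coord -4 + (8)·β' = -5.54066; -5.54066 ∉ [-0.2, 1.4) → out
#2 (-2,-7): internal coord -2 + (-7)·β' = -0.65192; -0.65192 ∉ [-0.2, 1.4) → out
#3 (3,6): internal coord 3 + (6)·β' = +1.84451; +1.84451 ∉ [-0.2, 1.4) → out
#4 (-1,-8): internal coord -1 + (-8)·β' = +0.54066; +0.54066 ∈ [-0.2, 1.4) → IN Λ
#5 (2,4): internal coord 2 + (4)·β' = +1.22967; +1.22967 ∈ [-0.2, 1.4) → IN Λ
#6 (9,6): internal coord 9 + (6)·β' = +7.84451; +7.84451 ∉ [-0.2, 1.4) → out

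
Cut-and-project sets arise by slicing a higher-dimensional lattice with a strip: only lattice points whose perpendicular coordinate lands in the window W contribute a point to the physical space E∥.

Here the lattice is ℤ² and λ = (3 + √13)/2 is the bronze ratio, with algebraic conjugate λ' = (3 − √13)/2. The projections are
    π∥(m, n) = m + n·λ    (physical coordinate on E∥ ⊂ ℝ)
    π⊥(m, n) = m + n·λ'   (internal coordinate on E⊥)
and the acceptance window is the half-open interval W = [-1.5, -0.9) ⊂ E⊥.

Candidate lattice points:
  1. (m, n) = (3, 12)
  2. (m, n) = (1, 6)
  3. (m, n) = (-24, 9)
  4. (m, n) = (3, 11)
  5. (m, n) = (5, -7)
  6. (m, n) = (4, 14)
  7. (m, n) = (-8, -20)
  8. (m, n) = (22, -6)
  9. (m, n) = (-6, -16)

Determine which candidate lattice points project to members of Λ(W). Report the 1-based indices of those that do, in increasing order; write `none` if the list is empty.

Compute λ' = (3−√13)/2 = -0.302776, so π⊥(m,n) = m -0.302776·n.
[1] lift (3,12): star map gives -0.633308; window check -1.5 ≤ -0.633308 < -0.9 is false → out
[2] lift (1,6): star map gives -0.816654; window check -1.5 ≤ -0.816654 < -0.9 is false → out
[3] lift (-24,9): star map gives -26.724981; window check -1.5 ≤ -26.724981 < -0.9 is false → out
[4] lift (3,11): star map gives -0.330532; window check -1.5 ≤ -0.330532 < -0.9 is false → out
[5] lift (5,-7): star map gives 7.119429; window check -1.5 ≤ 7.119429 < -0.9 is false → out
[6] lift (4,14): star map gives -0.238859; window check -1.5 ≤ -0.238859 < -0.9 is false → out
[7] lift (-8,-20): star map gives -1.944487; window check -1.5 ≤ -1.944487 < -0.9 is false → out
[8] lift (22,-6): star map gives 23.816654; window check -1.5 ≤ 23.816654 < -0.9 is false → out
[9] lift (-6,-16): star map gives -1.155590; window check -1.5 ≤ -1.155590 < -0.9 is true → IN Λ

9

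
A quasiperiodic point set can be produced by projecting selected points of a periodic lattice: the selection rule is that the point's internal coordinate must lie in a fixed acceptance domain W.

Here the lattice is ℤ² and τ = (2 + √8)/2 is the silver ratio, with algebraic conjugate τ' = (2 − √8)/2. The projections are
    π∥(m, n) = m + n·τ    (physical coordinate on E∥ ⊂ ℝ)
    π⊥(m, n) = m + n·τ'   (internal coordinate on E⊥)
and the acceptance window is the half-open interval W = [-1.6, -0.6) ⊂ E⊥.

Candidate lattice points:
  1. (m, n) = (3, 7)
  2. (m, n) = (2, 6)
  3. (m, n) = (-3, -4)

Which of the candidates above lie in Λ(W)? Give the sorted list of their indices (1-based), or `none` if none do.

τ' = (2−√8)/2 ≈ -0.4142.
[1] lift (3,7): star map gives 0.1005; window check -1.6 ≤ 0.1005 < -0.6 is false → out
[2] lift (2,6): star map gives -0.4853; window check -1.6 ≤ -0.4853 < -0.6 is false → out
[3] lift (-3,-4): star map gives -1.3431; window check -1.6 ≤ -1.3431 < -0.6 is true → IN Λ

3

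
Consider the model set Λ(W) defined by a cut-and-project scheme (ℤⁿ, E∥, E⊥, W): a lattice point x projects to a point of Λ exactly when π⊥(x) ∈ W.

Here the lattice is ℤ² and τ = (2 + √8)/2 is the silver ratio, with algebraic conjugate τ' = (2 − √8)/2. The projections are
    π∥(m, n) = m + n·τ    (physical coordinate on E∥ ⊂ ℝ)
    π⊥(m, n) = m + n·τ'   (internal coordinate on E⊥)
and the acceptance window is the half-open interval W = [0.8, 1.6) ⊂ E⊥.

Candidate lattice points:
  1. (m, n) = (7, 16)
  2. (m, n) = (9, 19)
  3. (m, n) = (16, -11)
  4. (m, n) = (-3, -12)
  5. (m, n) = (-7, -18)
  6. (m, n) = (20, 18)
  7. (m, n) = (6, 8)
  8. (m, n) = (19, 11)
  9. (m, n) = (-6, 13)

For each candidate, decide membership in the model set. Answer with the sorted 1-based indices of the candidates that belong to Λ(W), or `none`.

τ' = (2−√8)/2 ≈ -0.414214.
[1] lift (7,16): star map gives 0.372583; window check 0.8 ≤ 0.372583 < 1.6 is false → out
[2] lift (9,19): star map gives 1.129942; window check 0.8 ≤ 1.129942 < 1.6 is true → IN Λ
[3] lift (16,-11): star map gives 20.556349; window check 0.8 ≤ 20.556349 < 1.6 is false → out
[4] lift (-3,-12): star map gives 1.970563; window check 0.8 ≤ 1.970563 < 1.6 is false → out
[5] lift (-7,-18): star map gives 0.455844; window check 0.8 ≤ 0.455844 < 1.6 is false → out
[6] lift (20,18): star map gives 12.544156; window check 0.8 ≤ 12.544156 < 1.6 is false → out
[7] lift (6,8): star map gives 2.686292; window check 0.8 ≤ 2.686292 < 1.6 is false → out
[8] lift (19,11): star map gives 14.443651; window check 0.8 ≤ 14.443651 < 1.6 is false → out
[9] lift (-6,13): star map gives -11.384776; window check 0.8 ≤ -11.384776 < 1.6 is false → out

2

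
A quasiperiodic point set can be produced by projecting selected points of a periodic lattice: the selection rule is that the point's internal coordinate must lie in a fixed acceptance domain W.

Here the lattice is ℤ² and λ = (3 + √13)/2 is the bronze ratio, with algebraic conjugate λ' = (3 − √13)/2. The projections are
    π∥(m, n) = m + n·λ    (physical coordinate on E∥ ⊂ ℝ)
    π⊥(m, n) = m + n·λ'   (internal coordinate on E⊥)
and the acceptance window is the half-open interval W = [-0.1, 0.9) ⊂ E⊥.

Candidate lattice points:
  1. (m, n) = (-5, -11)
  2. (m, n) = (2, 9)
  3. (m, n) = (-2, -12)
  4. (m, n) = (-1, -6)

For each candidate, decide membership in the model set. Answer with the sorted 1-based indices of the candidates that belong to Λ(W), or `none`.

4

Numerically λ ≈ 3.302776 and λ' = −1/λ ≈ -0.302776.
#1 (-5,-11): internal coord -5 + (-11)·λ' = -1.669468; -1.669468 ∉ [-0.1, 0.9) → out
#2 (2,9): internal coord 2 + (9)·λ' = -0.724981; -0.724981 ∉ [-0.1, 0.9) → out
#3 (-2,-12): internal coord -2 + (-12)·λ' = +1.633308; +1.633308 ∉ [-0.1, 0.9) → out
#4 (-1,-6): internal coord -1 + (-6)·λ' = +0.816654; +0.816654 ∈ [-0.1, 0.9) → IN Λ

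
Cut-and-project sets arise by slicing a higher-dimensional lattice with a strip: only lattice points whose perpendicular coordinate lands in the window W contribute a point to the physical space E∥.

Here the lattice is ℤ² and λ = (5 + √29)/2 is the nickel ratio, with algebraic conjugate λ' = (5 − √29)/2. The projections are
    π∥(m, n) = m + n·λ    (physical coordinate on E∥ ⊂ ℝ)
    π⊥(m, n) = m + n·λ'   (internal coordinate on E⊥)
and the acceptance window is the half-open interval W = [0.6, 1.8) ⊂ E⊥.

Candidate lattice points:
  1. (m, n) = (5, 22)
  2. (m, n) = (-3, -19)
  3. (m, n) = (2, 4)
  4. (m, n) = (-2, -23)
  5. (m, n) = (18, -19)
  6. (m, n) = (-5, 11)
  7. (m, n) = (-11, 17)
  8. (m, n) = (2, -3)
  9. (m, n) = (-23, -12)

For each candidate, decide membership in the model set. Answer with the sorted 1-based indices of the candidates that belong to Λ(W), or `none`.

λ' = (5−√29)/2 ≈ -0.19258.
[1] lift (5,22): star map gives 0.76319; window check 0.6 ≤ 0.76319 < 1.8 is true → IN Λ
[2] lift (-3,-19): star map gives 0.65907; window check 0.6 ≤ 0.65907 < 1.8 is true → IN Λ
[3] lift (2,4): star map gives 1.22967; window check 0.6 ≤ 1.22967 < 1.8 is true → IN Λ
[4] lift (-2,-23): star map gives 2.42940; window check 0.6 ≤ 2.42940 < 1.8 is false → out
[5] lift (18,-19): star map gives 21.65907; window check 0.6 ≤ 21.65907 < 1.8 is false → out
[6] lift (-5,11): star map gives -7.11841; window check 0.6 ≤ -7.11841 < 1.8 is false → out
[7] lift (-11,17): star map gives -14.27390; window check 0.6 ≤ -14.27390 < 1.8 is false → out
[8] lift (2,-3): star map gives 2.57775; window check 0.6 ≤ 2.57775 < 1.8 is false → out
[9] lift (-23,-12): star map gives -20.68901; window check 0.6 ≤ -20.68901 < 1.8 is false → out

1, 2, 3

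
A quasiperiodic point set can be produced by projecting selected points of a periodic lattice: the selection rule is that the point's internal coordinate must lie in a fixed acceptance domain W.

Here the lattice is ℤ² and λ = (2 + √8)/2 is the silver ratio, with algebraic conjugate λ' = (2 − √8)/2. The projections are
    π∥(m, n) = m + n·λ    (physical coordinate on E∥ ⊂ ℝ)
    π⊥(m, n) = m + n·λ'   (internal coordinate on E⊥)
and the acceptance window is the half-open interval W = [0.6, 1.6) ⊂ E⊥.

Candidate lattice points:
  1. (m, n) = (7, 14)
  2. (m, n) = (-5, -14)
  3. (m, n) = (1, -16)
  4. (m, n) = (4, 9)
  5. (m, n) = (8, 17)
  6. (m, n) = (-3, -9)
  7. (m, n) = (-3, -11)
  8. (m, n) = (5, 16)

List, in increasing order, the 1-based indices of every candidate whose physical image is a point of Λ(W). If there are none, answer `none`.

1, 2, 5, 6, 7

λ' = (2−√8)/2 ≈ -0.4142.
[1] lift (7,14): star map gives 1.2010; window check 0.6 ≤ 1.2010 < 1.6 is true → IN Λ
[2] lift (-5,-14): star map gives 0.7990; window check 0.6 ≤ 0.7990 < 1.6 is true → IN Λ
[3] lift (1,-16): star map gives 7.6274; window check 0.6 ≤ 7.6274 < 1.6 is false → out
[4] lift (4,9): star map gives 0.2721; window check 0.6 ≤ 0.2721 < 1.6 is false → out
[5] lift (8,17): star map gives 0.9584; window check 0.6 ≤ 0.9584 < 1.6 is true → IN Λ
[6] lift (-3,-9): star map gives 0.7279; window check 0.6 ≤ 0.7279 < 1.6 is true → IN Λ
[7] lift (-3,-11): star map gives 1.5563; window check 0.6 ≤ 1.5563 < 1.6 is true → IN Λ
[8] lift (5,16): star map gives -1.6274; window check 0.6 ≤ -1.6274 < 1.6 is false → out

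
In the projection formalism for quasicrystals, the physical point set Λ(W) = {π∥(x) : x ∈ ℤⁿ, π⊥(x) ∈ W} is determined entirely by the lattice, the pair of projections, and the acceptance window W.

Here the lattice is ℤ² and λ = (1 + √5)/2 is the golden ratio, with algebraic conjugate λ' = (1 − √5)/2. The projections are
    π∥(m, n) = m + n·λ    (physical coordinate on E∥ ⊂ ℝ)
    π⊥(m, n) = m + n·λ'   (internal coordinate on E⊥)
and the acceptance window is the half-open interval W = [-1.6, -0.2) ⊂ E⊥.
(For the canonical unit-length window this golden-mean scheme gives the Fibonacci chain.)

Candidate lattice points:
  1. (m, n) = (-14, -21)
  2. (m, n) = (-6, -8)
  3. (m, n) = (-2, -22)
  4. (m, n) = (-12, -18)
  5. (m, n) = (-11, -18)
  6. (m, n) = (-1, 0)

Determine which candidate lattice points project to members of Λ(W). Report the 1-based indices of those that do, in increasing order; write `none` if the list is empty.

1, 2, 4, 6

λ' = (1−√5)/2 ≈ -0.618034.
#1 (-14,-21): internal coord -14 + (-21)·λ' = -1.021286; -1.021286 ∈ [-1.6, -0.2) → IN Λ
#2 (-6,-8): internal coord -6 + (-8)·λ' = -1.055728; -1.055728 ∈ [-1.6, -0.2) → IN Λ
#3 (-2,-22): internal coord -2 + (-22)·λ' = +11.596748; +11.596748 ∉ [-1.6, -0.2) → out
#4 (-12,-18): internal coord -12 + (-18)·λ' = -0.875388; -0.875388 ∈ [-1.6, -0.2) → IN Λ
#5 (-11,-18): internal coord -11 + (-18)·λ' = +0.124612; +0.124612 ∉ [-1.6, -0.2) → out
#6 (-1,0): internal coord -1 + (0)·λ' = -1.000000; -1.000000 ∈ [-1.6, -0.2) → IN Λ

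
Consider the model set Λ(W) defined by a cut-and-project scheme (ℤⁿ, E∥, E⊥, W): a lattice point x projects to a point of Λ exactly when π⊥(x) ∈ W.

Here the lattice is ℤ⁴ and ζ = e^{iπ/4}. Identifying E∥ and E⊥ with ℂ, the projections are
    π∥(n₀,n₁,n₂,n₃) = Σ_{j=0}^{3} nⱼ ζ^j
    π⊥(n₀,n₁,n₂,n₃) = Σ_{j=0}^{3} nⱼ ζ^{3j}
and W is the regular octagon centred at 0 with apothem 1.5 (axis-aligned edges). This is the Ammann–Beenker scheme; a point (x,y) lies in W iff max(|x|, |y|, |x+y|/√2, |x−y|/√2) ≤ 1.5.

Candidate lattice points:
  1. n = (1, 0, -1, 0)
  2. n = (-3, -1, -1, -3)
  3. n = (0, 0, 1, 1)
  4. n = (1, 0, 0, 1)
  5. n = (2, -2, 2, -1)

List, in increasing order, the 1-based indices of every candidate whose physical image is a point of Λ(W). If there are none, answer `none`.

π⊥(n) = n₀ + n₁ζ³ + n₂ζ⁶ + n₃ζ⁹ where ζ = e^{iπ/4}.
#1 (1, 0, -1, 0): internal (1.0000, 1.0000); octagon support 1.4142 vs apothem 1.5 → ∈ W
#2 (-3, -1, -1, -3): internal (-4.4142, -1.8284); octagon support 4.4142 vs apothem 1.5 → ∉ W
#3 (0, 0, 1, 1): internal (0.7071, -0.2929); octagon support 0.7071 vs apothem 1.5 → ∈ W
#4 (1, 0, 0, 1): internal (1.7071, 0.7071); octagon support 1.7071 vs apothem 1.5 → ∉ W
#5 (2, -2, 2, -1): internal (2.7071, -4.1213); octagon support 4.8284 vs apothem 1.5 → ∉ W

1, 3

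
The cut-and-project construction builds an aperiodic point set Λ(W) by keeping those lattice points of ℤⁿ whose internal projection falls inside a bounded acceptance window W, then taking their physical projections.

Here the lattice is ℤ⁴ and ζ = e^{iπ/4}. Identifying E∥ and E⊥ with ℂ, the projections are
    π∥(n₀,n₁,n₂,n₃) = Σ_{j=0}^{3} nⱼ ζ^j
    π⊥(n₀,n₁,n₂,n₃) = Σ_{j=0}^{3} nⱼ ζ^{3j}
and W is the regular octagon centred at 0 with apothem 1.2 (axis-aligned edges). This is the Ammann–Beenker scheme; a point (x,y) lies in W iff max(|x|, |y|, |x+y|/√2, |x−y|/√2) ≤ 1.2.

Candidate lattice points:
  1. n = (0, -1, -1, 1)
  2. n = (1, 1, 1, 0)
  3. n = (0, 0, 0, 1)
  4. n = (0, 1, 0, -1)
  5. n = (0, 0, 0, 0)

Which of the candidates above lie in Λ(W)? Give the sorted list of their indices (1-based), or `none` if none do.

2, 3, 5

π⊥(n) = n₀ + n₁ζ³ + n₂ζ⁶ + n₃ζ⁹ where ζ = e^{iπ/4}.
#1 (0, -1, -1, 1): internal (1.414214, 1.000000); octagon support 1.707107 vs apothem 1.2 → ∉ W
#2 (1, 1, 1, 0): internal (0.292893, -0.292893); octagon support 0.414214 vs apothem 1.2 → ∈ W
#3 (0, 0, 0, 1): internal (0.707107, 0.707107); octagon support 1.000000 vs apothem 1.2 → ∈ W
#4 (0, 1, 0, -1): internal (-1.414214, 0.000000); octagon support 1.414214 vs apothem 1.2 → ∉ W
#5 (0, 0, 0, 0): internal (0.000000, 0.000000); octagon support 0.000000 vs apothem 1.2 → ∈ W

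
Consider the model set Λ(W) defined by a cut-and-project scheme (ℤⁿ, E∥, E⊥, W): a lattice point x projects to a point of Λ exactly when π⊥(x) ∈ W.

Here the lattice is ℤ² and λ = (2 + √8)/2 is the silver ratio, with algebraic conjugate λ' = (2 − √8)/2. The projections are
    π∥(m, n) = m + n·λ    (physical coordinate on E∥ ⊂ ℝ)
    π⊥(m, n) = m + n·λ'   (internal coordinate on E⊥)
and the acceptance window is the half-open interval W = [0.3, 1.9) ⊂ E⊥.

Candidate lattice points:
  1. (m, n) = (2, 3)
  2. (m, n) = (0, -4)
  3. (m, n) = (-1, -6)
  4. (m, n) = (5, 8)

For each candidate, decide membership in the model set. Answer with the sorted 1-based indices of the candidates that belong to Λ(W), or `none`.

Compute λ' = (2−√8)/2 = -0.414214, so π⊥(m,n) = m -0.414214·n.
[1] lift (2,3): star map gives 0.757359; window check 0.3 ≤ 0.757359 < 1.9 is true → IN Λ
[2] lift (0,-4): star map gives 1.656854; window check 0.3 ≤ 1.656854 < 1.9 is true → IN Λ
[3] lift (-1,-6): star map gives 1.485281; window check 0.3 ≤ 1.485281 < 1.9 is true → IN Λ
[4] lift (5,8): star map gives 1.686292; window check 0.3 ≤ 1.686292 < 1.9 is true → IN Λ

1, 2, 3, 4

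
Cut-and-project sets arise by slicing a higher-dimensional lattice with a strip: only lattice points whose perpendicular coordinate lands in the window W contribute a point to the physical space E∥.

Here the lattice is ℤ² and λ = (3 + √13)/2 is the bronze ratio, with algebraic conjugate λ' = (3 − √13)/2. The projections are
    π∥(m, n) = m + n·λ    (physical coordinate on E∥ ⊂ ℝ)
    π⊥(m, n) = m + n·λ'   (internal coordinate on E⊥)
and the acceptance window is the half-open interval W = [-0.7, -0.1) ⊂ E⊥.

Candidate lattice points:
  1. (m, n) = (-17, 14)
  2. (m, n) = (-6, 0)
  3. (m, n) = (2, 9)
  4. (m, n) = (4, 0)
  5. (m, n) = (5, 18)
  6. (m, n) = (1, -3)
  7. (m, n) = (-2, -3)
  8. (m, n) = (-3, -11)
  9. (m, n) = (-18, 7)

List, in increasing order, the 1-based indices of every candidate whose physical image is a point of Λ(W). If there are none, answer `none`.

Compute λ' = (3−√13)/2 = -0.302776, so π⊥(m,n) = m -0.302776·n.
#1 (-17,14): internal coord -17 + (14)·λ' = -21.238859; -21.238859 ∉ [-0.7, -0.1) → out
#2 (-6,0): internal coord -6 + (0)·λ' = -6.000000; -6.000000 ∉ [-0.7, -0.1) → out
#3 (2,9): internal coord 2 + (9)·λ' = -0.724981; -0.724981 ∉ [-0.7, -0.1) → out
#4 (4,0): internal coord 4 + (0)·λ' = +4.000000; +4.000000 ∉ [-0.7, -0.1) → out
#5 (5,18): internal coord 5 + (18)·λ' = -0.449961; -0.449961 ∈ [-0.7, -0.1) → IN Λ
#6 (1,-3): internal coord 1 + (-3)·λ' = +1.908327; +1.908327 ∉ [-0.7, -0.1) → out
#7 (-2,-3): internal coord -2 + (-3)·λ' = -1.091673; -1.091673 ∉ [-0.7, -0.1) → out
#8 (-3,-11): internal coord -3 + (-11)·λ' = +0.330532; +0.330532 ∉ [-0.7, -0.1) → out
#9 (-18,7): internal coord -18 + (7)·λ' = -20.119429; -20.119429 ∉ [-0.7, -0.1) → out

5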